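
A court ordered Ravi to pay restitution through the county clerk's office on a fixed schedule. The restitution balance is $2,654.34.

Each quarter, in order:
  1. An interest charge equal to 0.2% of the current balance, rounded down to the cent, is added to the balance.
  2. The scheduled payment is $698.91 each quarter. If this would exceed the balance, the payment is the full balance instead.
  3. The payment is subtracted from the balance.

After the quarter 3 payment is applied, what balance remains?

$569.36

# | Opening | Interest | Payment | End bal
1 | $2,654.34 | $5.30 | $698.91 | $1,960.73
2 | $1,960.73 | $3.92 | $698.91 | $1,265.74
3 | $1,265.74 | $2.53 | $698.91 | $569.36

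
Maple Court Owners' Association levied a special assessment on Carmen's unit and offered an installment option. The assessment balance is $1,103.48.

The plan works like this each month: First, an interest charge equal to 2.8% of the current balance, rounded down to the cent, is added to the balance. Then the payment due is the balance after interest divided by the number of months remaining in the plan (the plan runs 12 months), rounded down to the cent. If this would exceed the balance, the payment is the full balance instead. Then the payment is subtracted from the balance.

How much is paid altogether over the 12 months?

$1,326.38

Month 1: $1,103.48 +$30.89 interest = $1,134.37; pay $94.53 → $1,039.84
Month 2: $1,039.84 +$29.11 interest = $1,068.95; pay $97.17 → $971.78
Month 3: $971.78 +$27.20 interest = $998.98; pay $99.89 → $899.09
Month 4: $899.09 +$25.17 interest = $924.26; pay $102.69 → $821.57
Month 5: $821.57 +$23.00 interest = $844.57; pay $105.57 → $739.00
Month 6: $739.00 +$20.69 interest = $759.69; pay $108.52 → $651.17
Month 7: $651.17 +$18.23 interest = $669.40; pay $111.56 → $557.84
Month 8: $557.84 +$15.61 interest = $573.45; pay $114.69 → $458.76
Month 9: $458.76 +$12.84 interest = $471.60; pay $117.90 → $353.70
Month 10: $353.70 +$9.90 interest = $363.60; pay $121.20 → $242.40
Month 11: $242.40 +$6.78 interest = $249.18; pay $124.59 → $124.59
Month 12: $124.59 +$3.48 interest = $128.07; pay $128.07 → $0.00
Total paid: $1,326.38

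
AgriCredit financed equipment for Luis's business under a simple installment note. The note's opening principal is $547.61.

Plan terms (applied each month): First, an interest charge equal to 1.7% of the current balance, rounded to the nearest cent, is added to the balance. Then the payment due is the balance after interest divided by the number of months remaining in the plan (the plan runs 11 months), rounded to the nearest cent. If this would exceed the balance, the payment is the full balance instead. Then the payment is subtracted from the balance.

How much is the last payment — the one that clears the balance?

$59.92

Month 1: opening $547.61; interest $9.31 → $556.92; payment $50.63; balance $506.29
Month 2: opening $506.29; interest $8.61 → $514.90; payment $51.49; balance $463.41
Month 3: opening $463.41; interest $7.88 → $471.29; payment $52.37; balance $418.92
Month 4: opening $418.92; interest $7.12 → $426.04; payment $53.26; balance $372.78
Month 5: opening $372.78; interest $6.34 → $379.12; payment $54.16; balance $324.96
Month 6: opening $324.96; interest $5.52 → $330.48; payment $55.08; balance $275.40
Month 7: opening $275.40; interest $4.68 → $280.08; payment $56.02; balance $224.06
Month 8: opening $224.06; interest $3.81 → $227.87; payment $56.97; balance $170.90
Month 9: opening $170.90; interest $2.91 → $173.81; payment $57.94; balance $115.87
Month 10: opening $115.87; interest $1.97 → $117.84; payment $58.92; balance $58.92
Month 11: opening $58.92; interest $1.00 → $59.92; payment $59.92; balance $0.00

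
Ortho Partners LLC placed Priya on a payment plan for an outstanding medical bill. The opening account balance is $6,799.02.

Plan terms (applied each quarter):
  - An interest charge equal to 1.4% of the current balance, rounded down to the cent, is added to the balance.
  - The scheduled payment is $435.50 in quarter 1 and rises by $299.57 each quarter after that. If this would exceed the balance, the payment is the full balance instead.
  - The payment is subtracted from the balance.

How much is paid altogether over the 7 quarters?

Quarter 1: $6,799.02 +$95.18 interest = $6,894.20; pay $435.50 → $6,458.70
Quarter 2: $6,458.70 +$90.42 interest = $6,549.12; pay $735.07 → $5,814.05
Quarter 3: $5,814.05 +$81.39 interest = $5,895.44; pay $1,034.64 → $4,860.80
Quarter 4: $4,860.80 +$68.05 interest = $4,928.85; pay $1,334.21 → $3,594.64
Quarter 5: $3,594.64 +$50.32 interest = $3,644.96; pay $1,633.78 → $2,011.18
Quarter 6: $2,011.18 +$28.15 interest = $2,039.33; pay $1,933.35 → $105.98
Quarter 7: $105.98 +$1.48 interest = $107.46; pay $107.46 → $0.00
Total paid: $7,214.01

$7,214.01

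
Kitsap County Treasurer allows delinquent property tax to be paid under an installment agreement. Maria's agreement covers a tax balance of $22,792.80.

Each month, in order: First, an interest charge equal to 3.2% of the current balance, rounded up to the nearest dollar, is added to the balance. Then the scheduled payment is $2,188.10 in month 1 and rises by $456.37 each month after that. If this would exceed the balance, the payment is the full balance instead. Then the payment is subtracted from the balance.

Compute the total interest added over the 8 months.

$3,594.00

# | Opening | Interest | Payment | End bal
1 | $22,792.80 | $730.00 | $2,188.10 | $21,334.70
2 | $21,334.70 | $683.00 | $2,644.47 | $19,373.23
3 | $19,373.23 | $620.00 | $3,100.84 | $16,892.39
4 | $16,892.39 | $541.00 | $3,557.21 | $13,876.18
5 | $13,876.18 | $445.00 | $4,013.58 | $10,307.60
6 | $10,307.60 | $330.00 | $4,469.95 | $6,167.65
7 | $6,167.65 | $198.00 | $4,926.32 | $1,439.33
8 | $1,439.33 | $47.00 | $1,486.33 | $0.00
Total interest: $730.00 + $683.00 + $620.00 + $541.00 + $445.00 + $330.00 + $198.00 + $47.00 = $3,594.00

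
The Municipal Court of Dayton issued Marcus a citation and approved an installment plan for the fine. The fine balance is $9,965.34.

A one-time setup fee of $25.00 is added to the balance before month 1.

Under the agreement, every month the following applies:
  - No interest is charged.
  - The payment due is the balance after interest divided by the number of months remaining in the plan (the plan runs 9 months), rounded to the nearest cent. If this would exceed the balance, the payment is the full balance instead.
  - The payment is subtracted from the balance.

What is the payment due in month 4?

Month 1: opening $9,990.34; payment $1,110.04; balance $8,880.30
Month 2: opening $8,880.30; payment $1,110.04; balance $7,770.26
Month 3: opening $7,770.26; payment $1,110.04; balance $6,660.22
Month 4: opening $6,660.22; payment $1,110.04; balance $5,550.18

$1,110.04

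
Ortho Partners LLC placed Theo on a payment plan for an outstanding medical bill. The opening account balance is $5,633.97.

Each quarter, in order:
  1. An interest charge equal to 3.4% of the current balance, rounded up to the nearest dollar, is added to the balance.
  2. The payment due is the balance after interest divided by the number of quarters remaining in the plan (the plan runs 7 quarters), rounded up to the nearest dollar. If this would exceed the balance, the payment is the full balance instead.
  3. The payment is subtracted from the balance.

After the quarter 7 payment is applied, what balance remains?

# | Opening | Interest | Payment | End bal
1 | $5,633.97 | $192.00 | $833.00 | $4,992.97
2 | $4,992.97 | $170.00 | $861.00 | $4,301.97
3 | $4,301.97 | $147.00 | $890.00 | $3,558.97
4 | $3,558.97 | $122.00 | $921.00 | $2,759.97
5 | $2,759.97 | $94.00 | $952.00 | $1,901.97
6 | $1,901.97 | $65.00 | $984.00 | $982.97
7 | $982.97 | $34.00 | $1,016.97 | $0.00

$0.00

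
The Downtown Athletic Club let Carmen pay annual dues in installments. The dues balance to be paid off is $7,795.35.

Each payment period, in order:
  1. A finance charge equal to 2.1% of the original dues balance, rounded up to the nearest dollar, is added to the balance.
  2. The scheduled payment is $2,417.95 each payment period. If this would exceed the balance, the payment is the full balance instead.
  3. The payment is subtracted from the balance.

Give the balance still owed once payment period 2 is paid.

Payment period 1: $7,795.35 +$164.00 interest = $7,959.35; pay $2,417.95 → $5,541.40
Payment period 2: $5,541.40 +$164.00 interest = $5,705.40; pay $2,417.95 → $3,287.45

$3,287.45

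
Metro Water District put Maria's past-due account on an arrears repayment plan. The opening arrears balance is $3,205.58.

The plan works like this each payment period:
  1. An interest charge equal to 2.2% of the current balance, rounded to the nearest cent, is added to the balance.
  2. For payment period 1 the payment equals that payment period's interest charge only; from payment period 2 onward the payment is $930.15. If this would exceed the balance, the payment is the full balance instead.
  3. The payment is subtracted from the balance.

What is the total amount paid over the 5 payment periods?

$3,443.04

Payment period 1: opening $3,205.58; interest $70.52 → $3,276.10; payment $70.52; balance $3,205.58
Payment period 2: opening $3,205.58; interest $70.52 → $3,276.10; payment $930.15; balance $2,345.95
Payment period 3: opening $2,345.95; interest $51.61 → $2,397.56; payment $930.15; balance $1,467.41
Payment period 4: opening $1,467.41; interest $32.28 → $1,499.69; payment $930.15; balance $569.54
Payment period 5: opening $569.54; interest $12.53 → $582.07; payment $582.07; balance $0.00
Total paid: $3,443.04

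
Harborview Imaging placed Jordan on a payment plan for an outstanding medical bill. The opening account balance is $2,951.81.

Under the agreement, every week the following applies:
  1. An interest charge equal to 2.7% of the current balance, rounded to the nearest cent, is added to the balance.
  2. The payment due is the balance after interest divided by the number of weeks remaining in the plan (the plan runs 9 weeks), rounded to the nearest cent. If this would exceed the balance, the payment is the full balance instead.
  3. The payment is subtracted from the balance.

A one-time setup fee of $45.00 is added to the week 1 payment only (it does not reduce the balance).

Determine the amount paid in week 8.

Week 1: opening $2,951.81; interest $79.70 → $3,031.51; payment $336.83 (+ $45.00 fee); balance $2,694.68
Week 2: opening $2,694.68; interest $72.76 → $2,767.44; payment $345.93; balance $2,421.51
Week 3: opening $2,421.51; interest $65.38 → $2,486.89; payment $355.27; balance $2,131.62
Week 4: opening $2,131.62; interest $57.55 → $2,189.17; payment $364.86; balance $1,824.31
Week 5: opening $1,824.31; interest $49.26 → $1,873.57; payment $374.71; balance $1,498.86
Week 6: opening $1,498.86; interest $40.47 → $1,539.33; payment $384.83; balance $1,154.50
Week 7: opening $1,154.50; interest $31.17 → $1,185.67; payment $395.22; balance $790.45
Week 8: opening $790.45; interest $21.34 → $811.79; payment $405.90; balance $405.89

$405.90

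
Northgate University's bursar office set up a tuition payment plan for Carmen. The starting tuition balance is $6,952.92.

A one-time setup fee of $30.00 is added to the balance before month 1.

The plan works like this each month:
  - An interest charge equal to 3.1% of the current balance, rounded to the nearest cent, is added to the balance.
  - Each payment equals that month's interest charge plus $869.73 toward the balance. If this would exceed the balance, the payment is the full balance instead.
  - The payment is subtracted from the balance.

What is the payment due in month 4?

# | Opening | Interest | Payment | End bal
1 | $6,982.92 | $216.47 | $1,086.20 | $6,113.19
2 | $6,113.19 | $189.51 | $1,059.24 | $5,243.46
3 | $5,243.46 | $162.55 | $1,032.28 | $4,373.73
4 | $4,373.73 | $135.59 | $1,005.32 | $3,504.00

$1,005.32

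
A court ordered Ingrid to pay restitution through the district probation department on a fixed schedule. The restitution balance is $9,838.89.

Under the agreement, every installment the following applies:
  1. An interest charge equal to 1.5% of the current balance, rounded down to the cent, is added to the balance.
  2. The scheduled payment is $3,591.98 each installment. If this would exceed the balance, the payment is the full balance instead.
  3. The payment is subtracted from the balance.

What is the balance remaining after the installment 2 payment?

Installment 1: opening $9,838.89; interest $147.58 → $9,986.47; payment $3,591.98; balance $6,394.49
Installment 2: opening $6,394.49; interest $95.91 → $6,490.40; payment $3,591.98; balance $2,898.42

$2,898.42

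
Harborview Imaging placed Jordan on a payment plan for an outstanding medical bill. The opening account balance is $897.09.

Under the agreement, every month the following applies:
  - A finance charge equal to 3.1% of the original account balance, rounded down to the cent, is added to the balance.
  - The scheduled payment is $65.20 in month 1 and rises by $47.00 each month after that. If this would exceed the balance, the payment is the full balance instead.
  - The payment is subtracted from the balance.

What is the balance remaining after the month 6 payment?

Month 1: opening $897.09; interest $27.80 → $924.89; payment $65.20; balance $859.69
Month 2: opening $859.69; interest $27.80 → $887.49; payment $112.20; balance $775.29
Month 3: opening $775.29; interest $27.80 → $803.09; payment $159.20; balance $643.89
Month 4: opening $643.89; interest $27.80 → $671.69; payment $206.20; balance $465.49
Month 5: opening $465.49; interest $27.80 → $493.29; payment $253.20; balance $240.09
Month 6: opening $240.09; interest $27.80 → $267.89; payment $267.89; balance $0.00

$0.00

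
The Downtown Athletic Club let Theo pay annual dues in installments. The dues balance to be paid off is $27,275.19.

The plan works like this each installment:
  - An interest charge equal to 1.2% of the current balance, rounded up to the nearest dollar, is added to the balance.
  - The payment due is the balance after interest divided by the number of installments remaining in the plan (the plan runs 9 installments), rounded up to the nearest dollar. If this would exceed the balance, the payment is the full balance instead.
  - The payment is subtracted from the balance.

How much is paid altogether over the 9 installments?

Installment 1: $27,275.19 +$328.00 interest = $27,603.19; pay $3,068.00 → $24,535.19
Installment 2: $24,535.19 +$295.00 interest = $24,830.19; pay $3,104.00 → $21,726.19
Installment 3: $21,726.19 +$261.00 interest = $21,987.19; pay $3,142.00 → $18,845.19
Installment 4: $18,845.19 +$227.00 interest = $19,072.19; pay $3,179.00 → $15,893.19
Installment 5: $15,893.19 +$191.00 interest = $16,084.19; pay $3,217.00 → $12,867.19
Installment 6: $12,867.19 +$155.00 interest = $13,022.19; pay $3,256.00 → $9,766.19
Installment 7: $9,766.19 +$118.00 interest = $9,884.19; pay $3,295.00 → $6,589.19
Installment 8: $6,589.19 +$80.00 interest = $6,669.19; pay $3,335.00 → $3,334.19
Installment 9: $3,334.19 +$41.00 interest = $3,375.19; pay $3,375.19 → $0.00
Total paid: $28,971.19

$28,971.19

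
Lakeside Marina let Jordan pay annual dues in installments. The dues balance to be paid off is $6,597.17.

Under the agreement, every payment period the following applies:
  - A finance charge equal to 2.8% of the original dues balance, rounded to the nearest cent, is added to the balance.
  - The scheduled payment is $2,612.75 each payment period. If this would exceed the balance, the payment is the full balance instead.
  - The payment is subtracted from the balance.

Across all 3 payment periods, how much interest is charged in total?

Payment period 1: $6,597.17 +$184.72 interest = $6,781.89; pay $2,612.75 → $4,169.14
Payment period 2: $4,169.14 +$184.72 interest = $4,353.86; pay $2,612.75 → $1,741.11
Payment period 3: $1,741.11 +$184.72 interest = $1,925.83; pay $1,925.83 → $0.00
Total interest: $184.72 + $184.72 + $184.72 = $554.16

$554.16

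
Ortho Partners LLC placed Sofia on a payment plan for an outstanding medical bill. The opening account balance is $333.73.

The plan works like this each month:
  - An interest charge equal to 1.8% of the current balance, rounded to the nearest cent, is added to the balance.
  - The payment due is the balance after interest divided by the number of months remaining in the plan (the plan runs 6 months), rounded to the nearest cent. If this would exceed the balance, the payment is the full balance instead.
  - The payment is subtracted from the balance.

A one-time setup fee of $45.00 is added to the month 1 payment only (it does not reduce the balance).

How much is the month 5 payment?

Month 1: opening $333.73; interest $6.01 → $339.74; payment $56.62 (+ $45.00 fee); balance $283.12
Month 2: opening $283.12; interest $5.10 → $288.22; payment $57.64; balance $230.58
Month 3: opening $230.58; interest $4.15 → $234.73; payment $58.68; balance $176.05
Month 4: opening $176.05; interest $3.17 → $179.22; payment $59.74; balance $119.48
Month 5: opening $119.48; interest $2.15 → $121.63; payment $60.82; balance $60.81

$60.82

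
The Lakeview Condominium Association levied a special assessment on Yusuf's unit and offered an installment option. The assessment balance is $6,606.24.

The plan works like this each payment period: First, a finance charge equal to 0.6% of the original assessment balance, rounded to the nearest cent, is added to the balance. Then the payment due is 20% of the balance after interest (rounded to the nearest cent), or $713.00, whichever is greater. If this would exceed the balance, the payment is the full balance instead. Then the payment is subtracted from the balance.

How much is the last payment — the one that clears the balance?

$132.61

# | Opening | Interest | Payment | End bal
1 | $6,606.24 | $39.64 | $1,329.18 | $5,316.70
2 | $5,316.70 | $39.64 | $1,071.27 | $4,285.07
3 | $4,285.07 | $39.64 | $864.94 | $3,459.77
4 | $3,459.77 | $39.64 | $713.00 | $2,786.41
5 | $2,786.41 | $39.64 | $713.00 | $2,113.05
6 | $2,113.05 | $39.64 | $713.00 | $1,439.69
7 | $1,439.69 | $39.64 | $713.00 | $766.33
8 | $766.33 | $39.64 | $713.00 | $92.97
9 | $92.97 | $39.64 | $132.61 | $0.00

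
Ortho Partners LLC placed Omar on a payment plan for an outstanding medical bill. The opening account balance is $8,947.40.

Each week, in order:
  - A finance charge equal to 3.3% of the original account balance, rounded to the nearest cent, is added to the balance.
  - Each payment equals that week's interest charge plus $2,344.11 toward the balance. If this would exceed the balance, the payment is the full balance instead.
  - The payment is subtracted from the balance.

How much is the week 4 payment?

$2,210.33

Week 1: $8,947.40 +$295.26 interest = $9,242.66; pay $2,639.37 → $6,603.29
Week 2: $6,603.29 +$295.26 interest = $6,898.55; pay $2,639.37 → $4,259.18
Week 3: $4,259.18 +$295.26 interest = $4,554.44; pay $2,639.37 → $1,915.07
Week 4: $1,915.07 +$295.26 interest = $2,210.33; pay $2,210.33 → $0.00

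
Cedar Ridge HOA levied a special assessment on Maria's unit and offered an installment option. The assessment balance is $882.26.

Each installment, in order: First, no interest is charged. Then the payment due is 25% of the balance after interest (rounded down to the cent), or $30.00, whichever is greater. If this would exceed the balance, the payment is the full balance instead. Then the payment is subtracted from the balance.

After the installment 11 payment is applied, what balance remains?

# | Opening | Payment | End bal
1 | $882.26 | $220.56 | $661.70
2 | $661.70 | $165.42 | $496.28
3 | $496.28 | $124.07 | $372.21
4 | $372.21 | $93.05 | $279.16
5 | $279.16 | $69.79 | $209.37
6 | $209.37 | $52.34 | $157.03
7 | $157.03 | $39.25 | $117.78
8 | $117.78 | $30.00 | $87.78
9 | $87.78 | $30.00 | $57.78
10 | $57.78 | $30.00 | $27.78
11 | $27.78 | $27.78 | $0.00

$0.00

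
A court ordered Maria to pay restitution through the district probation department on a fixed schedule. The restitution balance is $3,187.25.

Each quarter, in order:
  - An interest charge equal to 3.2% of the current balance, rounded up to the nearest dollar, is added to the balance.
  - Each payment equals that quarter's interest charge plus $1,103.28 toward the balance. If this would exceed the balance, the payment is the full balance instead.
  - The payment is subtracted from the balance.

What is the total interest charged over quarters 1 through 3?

$201.00

Quarter 1: $3,187.25 +$102.00 interest = $3,289.25; pay $1,205.28 → $2,083.97
Quarter 2: $2,083.97 +$67.00 interest = $2,150.97; pay $1,170.28 → $980.69
Quarter 3: $980.69 +$32.00 interest = $1,012.69; pay $1,012.69 → $0.00
Total interest: $102.00 + $67.00 + $32.00 = $201.00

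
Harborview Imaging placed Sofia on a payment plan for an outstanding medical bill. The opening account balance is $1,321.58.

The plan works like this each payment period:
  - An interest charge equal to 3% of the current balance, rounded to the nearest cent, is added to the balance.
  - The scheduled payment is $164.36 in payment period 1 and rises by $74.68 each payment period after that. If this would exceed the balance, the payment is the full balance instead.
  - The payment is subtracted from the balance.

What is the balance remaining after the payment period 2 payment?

$993.74

# | Opening | Interest | Payment | End bal
1 | $1,321.58 | $39.65 | $164.36 | $1,196.87
2 | $1,196.87 | $35.91 | $239.04 | $993.74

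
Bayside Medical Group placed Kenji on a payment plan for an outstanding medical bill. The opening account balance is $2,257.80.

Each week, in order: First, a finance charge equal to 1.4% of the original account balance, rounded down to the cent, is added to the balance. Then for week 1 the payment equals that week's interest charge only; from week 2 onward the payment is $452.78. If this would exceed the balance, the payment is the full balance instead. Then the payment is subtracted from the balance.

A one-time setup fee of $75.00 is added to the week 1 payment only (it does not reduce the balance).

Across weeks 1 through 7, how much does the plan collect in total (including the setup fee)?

$2,554.00

Week 1: opening $2,257.80; interest $31.60 → $2,289.40; payment $31.60 (+ $75.00 fee); balance $2,257.80
Week 2: opening $2,257.80; interest $31.60 → $2,289.40; payment $452.78; balance $1,836.62
Week 3: opening $1,836.62; interest $31.60 → $1,868.22; payment $452.78; balance $1,415.44
Week 4: opening $1,415.44; interest $31.60 → $1,447.04; payment $452.78; balance $994.26
Week 5: opening $994.26; interest $31.60 → $1,025.86; payment $452.78; balance $573.08
Week 6: opening $573.08; interest $31.60 → $604.68; payment $452.78; balance $151.90
Week 7: opening $151.90; interest $31.60 → $183.50; payment $183.50; balance $0.00
Total paid: $2,554.00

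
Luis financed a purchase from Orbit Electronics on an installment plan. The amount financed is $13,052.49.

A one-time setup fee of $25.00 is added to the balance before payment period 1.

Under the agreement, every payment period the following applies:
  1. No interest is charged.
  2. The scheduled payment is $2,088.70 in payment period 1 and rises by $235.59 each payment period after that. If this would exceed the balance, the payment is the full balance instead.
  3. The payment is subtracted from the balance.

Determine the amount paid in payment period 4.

# | Opening | Payment | End bal
1 | $13,077.49 | $2,088.70 | $10,988.79
2 | $10,988.79 | $2,324.29 | $8,664.50
3 | $8,664.50 | $2,559.88 | $6,104.62
4 | $6,104.62 | $2,795.47 | $3,309.15

$2,795.47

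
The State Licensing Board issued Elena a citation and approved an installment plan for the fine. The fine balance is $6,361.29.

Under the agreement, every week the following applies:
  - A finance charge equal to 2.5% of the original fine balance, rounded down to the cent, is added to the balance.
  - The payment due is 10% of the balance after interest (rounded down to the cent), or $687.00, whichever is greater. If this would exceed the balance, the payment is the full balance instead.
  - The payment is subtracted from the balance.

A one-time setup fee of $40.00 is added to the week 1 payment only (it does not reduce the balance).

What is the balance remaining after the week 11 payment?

# | Opening | Interest | Payment | Fee | End bal
1 | $6,361.29 | $159.03 | $687.00 | $40.00 | $5,833.32
2 | $5,833.32 | $159.03 | $687.00 | — | $5,305.35
3 | $5,305.35 | $159.03 | $687.00 | — | $4,777.38
4 | $4,777.38 | $159.03 | $687.00 | — | $4,249.41
5 | $4,249.41 | $159.03 | $687.00 | — | $3,721.44
6 | $3,721.44 | $159.03 | $687.00 | — | $3,193.47
7 | $3,193.47 | $159.03 | $687.00 | — | $2,665.50
8 | $2,665.50 | $159.03 | $687.00 | — | $2,137.53
9 | $2,137.53 | $159.03 | $687.00 | — | $1,609.56
10 | $1,609.56 | $159.03 | $687.00 | — | $1,081.59
11 | $1,081.59 | $159.03 | $687.00 | — | $553.62

$553.62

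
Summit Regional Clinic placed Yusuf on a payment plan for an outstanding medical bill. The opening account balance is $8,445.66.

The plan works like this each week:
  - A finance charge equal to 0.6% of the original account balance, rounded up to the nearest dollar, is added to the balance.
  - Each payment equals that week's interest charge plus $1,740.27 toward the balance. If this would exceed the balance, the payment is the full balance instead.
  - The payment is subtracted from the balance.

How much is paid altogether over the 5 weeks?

Week 1: opening $8,445.66; interest $51.00 → $8,496.66; payment $1,791.27; balance $6,705.39
Week 2: opening $6,705.39; interest $51.00 → $6,756.39; payment $1,791.27; balance $4,965.12
Week 3: opening $4,965.12; interest $51.00 → $5,016.12; payment $1,791.27; balance $3,224.85
Week 4: opening $3,224.85; interest $51.00 → $3,275.85; payment $1,791.27; balance $1,484.58
Week 5: opening $1,484.58; interest $51.00 → $1,535.58; payment $1,535.58; balance $0.00
Total paid: $8,700.66

$8,700.66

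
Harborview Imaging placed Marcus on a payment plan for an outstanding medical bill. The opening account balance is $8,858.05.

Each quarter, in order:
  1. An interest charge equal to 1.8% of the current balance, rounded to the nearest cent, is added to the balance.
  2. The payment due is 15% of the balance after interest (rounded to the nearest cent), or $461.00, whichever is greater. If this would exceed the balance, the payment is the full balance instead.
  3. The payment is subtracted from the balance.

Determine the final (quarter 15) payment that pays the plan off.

$208.74

Quarter 1: $8,858.05 +$159.44 interest = $9,017.49; pay $1,352.62 → $7,664.87
Quarter 2: $7,664.87 +$137.97 interest = $7,802.84; pay $1,170.43 → $6,632.41
Quarter 3: $6,632.41 +$119.38 interest = $6,751.79; pay $1,012.77 → $5,739.02
Quarter 4: $5,739.02 +$103.30 interest = $5,842.32; pay $876.35 → $4,965.97
Quarter 5: $4,965.97 +$89.39 interest = $5,055.36; pay $758.30 → $4,297.06
Quarter 6: $4,297.06 +$77.35 interest = $4,374.41; pay $656.16 → $3,718.25
Quarter 7: $3,718.25 +$66.93 interest = $3,785.18; pay $567.78 → $3,217.40
Quarter 8: $3,217.40 +$57.91 interest = $3,275.31; pay $491.30 → $2,784.01
Quarter 9: $2,784.01 +$50.11 interest = $2,834.12; pay $461.00 → $2,373.12
Quarter 10: $2,373.12 +$42.72 interest = $2,415.84; pay $461.00 → $1,954.84
Quarter 11: $1,954.84 +$35.19 interest = $1,990.03; pay $461.00 → $1,529.03
Quarter 12: $1,529.03 +$27.52 interest = $1,556.55; pay $461.00 → $1,095.55
Quarter 13: $1,095.55 +$19.72 interest = $1,115.27; pay $461.00 → $654.27
Quarter 14: $654.27 +$11.78 interest = $666.05; pay $461.00 → $205.05
Quarter 15: $205.05 +$3.69 interest = $208.74; pay $208.74 → $0.00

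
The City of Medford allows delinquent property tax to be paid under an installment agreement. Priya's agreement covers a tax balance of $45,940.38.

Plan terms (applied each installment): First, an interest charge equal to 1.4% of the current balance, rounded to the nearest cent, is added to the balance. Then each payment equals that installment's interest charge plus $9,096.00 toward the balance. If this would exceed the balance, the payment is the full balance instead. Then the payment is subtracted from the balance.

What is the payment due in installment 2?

Installment 1: opening $45,940.38; interest $643.17 → $46,583.55; payment $9,739.17; balance $36,844.38
Installment 2: opening $36,844.38; interest $515.82 → $37,360.20; payment $9,611.82; balance $27,748.38

$9,611.82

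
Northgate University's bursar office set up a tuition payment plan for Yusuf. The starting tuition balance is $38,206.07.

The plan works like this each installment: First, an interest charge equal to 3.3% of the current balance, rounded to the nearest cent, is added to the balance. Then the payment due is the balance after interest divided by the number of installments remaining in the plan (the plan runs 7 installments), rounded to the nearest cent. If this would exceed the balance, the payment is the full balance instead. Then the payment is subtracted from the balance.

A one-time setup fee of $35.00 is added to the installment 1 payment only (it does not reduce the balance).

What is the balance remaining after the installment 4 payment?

$18,644.77

Installment 1: opening $38,206.07; interest $1,260.80 → $39,466.87; payment $5,638.12 (+ $35.00 fee); balance $33,828.75
Installment 2: opening $33,828.75; interest $1,116.35 → $34,945.10; payment $5,824.18; balance $29,120.92
Installment 3: opening $29,120.92; interest $960.99 → $30,081.91; payment $6,016.38; balance $24,065.53
Installment 4: opening $24,065.53; interest $794.16 → $24,859.69; payment $6,214.92; balance $18,644.77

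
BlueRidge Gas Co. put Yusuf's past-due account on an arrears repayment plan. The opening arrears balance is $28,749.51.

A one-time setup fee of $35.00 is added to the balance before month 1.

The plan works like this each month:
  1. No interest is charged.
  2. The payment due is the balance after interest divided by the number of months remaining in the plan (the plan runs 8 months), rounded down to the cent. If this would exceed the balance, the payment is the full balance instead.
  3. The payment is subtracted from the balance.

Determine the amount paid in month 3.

# | Opening | Payment | End bal
1 | $28,784.51 | $3,598.06 | $25,186.45
2 | $25,186.45 | $3,598.06 | $21,588.39
3 | $21,588.39 | $3,598.06 | $17,990.33

$3,598.06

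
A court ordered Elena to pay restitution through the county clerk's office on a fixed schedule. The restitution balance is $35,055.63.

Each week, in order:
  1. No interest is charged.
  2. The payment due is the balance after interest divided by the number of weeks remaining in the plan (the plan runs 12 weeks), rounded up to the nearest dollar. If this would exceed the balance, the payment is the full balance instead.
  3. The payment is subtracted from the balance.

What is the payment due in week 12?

$2,920.63

Week 1: opening $35,055.63; payment $2,922.00; balance $32,133.63
Week 2: opening $32,133.63; payment $2,922.00; balance $29,211.63
Week 3: opening $29,211.63; payment $2,922.00; balance $26,289.63
Week 4: opening $26,289.63; payment $2,922.00; balance $23,367.63
Week 5: opening $23,367.63; payment $2,921.00; balance $20,446.63
Week 6: opening $20,446.63; payment $2,921.00; balance $17,525.63
Week 7: opening $17,525.63; payment $2,921.00; balance $14,604.63
Week 8: opening $14,604.63; payment $2,921.00; balance $11,683.63
Week 9: opening $11,683.63; payment $2,921.00; balance $8,762.63
Week 10: opening $8,762.63; payment $2,921.00; balance $5,841.63
Week 11: opening $5,841.63; payment $2,921.00; balance $2,920.63
Week 12: opening $2,920.63; payment $2,920.63; balance $0.00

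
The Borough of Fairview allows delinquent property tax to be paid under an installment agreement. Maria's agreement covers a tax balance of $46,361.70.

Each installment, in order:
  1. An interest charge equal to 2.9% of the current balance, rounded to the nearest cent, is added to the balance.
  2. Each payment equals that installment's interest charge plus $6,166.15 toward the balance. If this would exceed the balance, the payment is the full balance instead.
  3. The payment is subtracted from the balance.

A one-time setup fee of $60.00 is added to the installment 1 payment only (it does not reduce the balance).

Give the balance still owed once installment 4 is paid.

$21,697.10

# | Opening | Interest | Payment | Fee | End bal
1 | $46,361.70 | $1,344.49 | $7,510.64 | $60.00 | $40,195.55
2 | $40,195.55 | $1,165.67 | $7,331.82 | — | $34,029.40
3 | $34,029.40 | $986.85 | $7,153.00 | — | $27,863.25
4 | $27,863.25 | $808.03 | $6,974.18 | — | $21,697.10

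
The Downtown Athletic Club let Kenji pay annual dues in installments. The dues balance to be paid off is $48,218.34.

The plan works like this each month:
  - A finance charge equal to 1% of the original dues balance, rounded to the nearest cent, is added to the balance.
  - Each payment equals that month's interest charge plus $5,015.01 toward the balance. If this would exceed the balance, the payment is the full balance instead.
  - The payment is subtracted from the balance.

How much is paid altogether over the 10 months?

$53,040.14

Month 1: opening $48,218.34; interest $482.18 → $48,700.52; payment $5,497.19; balance $43,203.33
Month 2: opening $43,203.33; interest $482.18 → $43,685.51; payment $5,497.19; balance $38,188.32
Month 3: opening $38,188.32; interest $482.18 → $38,670.50; payment $5,497.19; balance $33,173.31
Month 4: opening $33,173.31; interest $482.18 → $33,655.49; payment $5,497.19; balance $28,158.30
Month 5: opening $28,158.30; interest $482.18 → $28,640.48; payment $5,497.19; balance $23,143.29
Month 6: opening $23,143.29; interest $482.18 → $23,625.47; payment $5,497.19; balance $18,128.28
Month 7: opening $18,128.28; interest $482.18 → $18,610.46; payment $5,497.19; balance $13,113.27
Month 8: opening $13,113.27; interest $482.18 → $13,595.45; payment $5,497.19; balance $8,098.26
Month 9: opening $8,098.26; interest $482.18 → $8,580.44; payment $5,497.19; balance $3,083.25
Month 10: opening $3,083.25; interest $482.18 → $3,565.43; payment $3,565.43; balance $0.00
Total paid: $53,040.14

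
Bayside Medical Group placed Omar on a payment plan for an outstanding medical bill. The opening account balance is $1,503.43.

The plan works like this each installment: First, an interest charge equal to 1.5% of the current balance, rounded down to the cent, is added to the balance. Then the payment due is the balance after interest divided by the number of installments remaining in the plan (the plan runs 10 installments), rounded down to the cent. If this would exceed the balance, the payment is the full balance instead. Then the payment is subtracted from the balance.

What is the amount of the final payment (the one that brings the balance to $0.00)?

$174.47

# | Opening | Interest | Payment | End bal
1 | $1,503.43 | $22.55 | $152.59 | $1,373.39
2 | $1,373.39 | $20.60 | $154.88 | $1,239.11
3 | $1,239.11 | $18.58 | $157.21 | $1,100.48
4 | $1,100.48 | $16.50 | $159.56 | $957.42
5 | $957.42 | $14.36 | $161.96 | $809.82
6 | $809.82 | $12.14 | $164.39 | $657.57
7 | $657.57 | $9.86 | $166.85 | $500.58
8 | $500.58 | $7.50 | $169.36 | $338.72
9 | $338.72 | $5.08 | $171.90 | $171.90
10 | $171.90 | $2.57 | $174.47 | $0.00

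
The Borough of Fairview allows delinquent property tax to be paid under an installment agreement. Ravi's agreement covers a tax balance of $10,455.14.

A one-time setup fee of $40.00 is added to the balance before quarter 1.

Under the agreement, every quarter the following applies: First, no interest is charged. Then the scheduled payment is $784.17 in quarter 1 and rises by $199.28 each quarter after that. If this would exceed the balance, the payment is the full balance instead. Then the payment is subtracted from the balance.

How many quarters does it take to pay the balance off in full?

8

# | Opening | Payment | End bal
1 | $10,495.14 | $784.17 | $9,710.97
2 | $9,710.97 | $983.45 | $8,727.52
3 | $8,727.52 | $1,182.73 | $7,544.79
4 | $7,544.79 | $1,382.01 | $6,162.78
5 | $6,162.78 | $1,581.29 | $4,581.49
6 | $4,581.49 | $1,780.57 | $2,800.92
7 | $2,800.92 | $1,979.85 | $821.07
8 | $821.07 | $821.07 | $0.00
Balance reaches $0.00 in quarter 8.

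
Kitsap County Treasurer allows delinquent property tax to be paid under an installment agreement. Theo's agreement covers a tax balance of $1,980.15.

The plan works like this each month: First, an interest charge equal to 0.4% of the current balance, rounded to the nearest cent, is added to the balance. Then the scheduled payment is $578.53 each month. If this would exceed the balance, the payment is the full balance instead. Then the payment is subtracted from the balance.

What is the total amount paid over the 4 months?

Month 1: opening $1,980.15; interest $7.92 → $1,988.07; payment $578.53; balance $1,409.54
Month 2: opening $1,409.54; interest $5.64 → $1,415.18; payment $578.53; balance $836.65
Month 3: opening $836.65; interest $3.35 → $840.00; payment $578.53; balance $261.47
Month 4: opening $261.47; interest $1.05 → $262.52; payment $262.52; balance $0.00
Total paid: $1,998.11

$1,998.11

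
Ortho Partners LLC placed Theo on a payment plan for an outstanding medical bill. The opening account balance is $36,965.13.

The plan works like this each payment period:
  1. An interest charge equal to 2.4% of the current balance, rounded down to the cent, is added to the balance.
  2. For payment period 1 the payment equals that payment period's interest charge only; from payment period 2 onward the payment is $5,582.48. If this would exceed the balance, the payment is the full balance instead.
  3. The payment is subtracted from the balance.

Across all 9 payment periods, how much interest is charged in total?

Payment period 1: opening $36,965.13; interest $887.16 → $37,852.29; payment $887.16; balance $36,965.13
Payment period 2: opening $36,965.13; interest $887.16 → $37,852.29; payment $5,582.48; balance $32,269.81
Payment period 3: opening $32,269.81; interest $774.47 → $33,044.28; payment $5,582.48; balance $27,461.80
Payment period 4: opening $27,461.80; interest $659.08 → $28,120.88; payment $5,582.48; balance $22,538.40
Payment period 5: opening $22,538.40; interest $540.92 → $23,079.32; payment $5,582.48; balance $17,496.84
Payment period 6: opening $17,496.84; interest $419.92 → $17,916.76; payment $5,582.48; balance $12,334.28
Payment period 7: opening $12,334.28; interest $296.02 → $12,630.30; payment $5,582.48; balance $7,047.82
Payment period 8: opening $7,047.82; interest $169.14 → $7,216.96; payment $5,582.48; balance $1,634.48
Payment period 9: opening $1,634.48; interest $39.22 → $1,673.70; payment $1,673.70; balance $0.00
Total interest: $887.16 + $887.16 + $774.47 + $659.08 + $540.92 + $419.92 + $296.02 + $169.14 + $39.22 = $4,673.09

$4,673.09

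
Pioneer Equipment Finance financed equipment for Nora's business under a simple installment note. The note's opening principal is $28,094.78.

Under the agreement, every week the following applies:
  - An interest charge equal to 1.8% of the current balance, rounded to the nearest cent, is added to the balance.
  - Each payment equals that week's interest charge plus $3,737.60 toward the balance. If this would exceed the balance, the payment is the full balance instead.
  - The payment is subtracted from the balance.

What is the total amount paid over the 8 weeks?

$30,256.69

Week 1: opening $28,094.78; interest $505.71 → $28,600.49; payment $4,243.31; balance $24,357.18
Week 2: opening $24,357.18; interest $438.43 → $24,795.61; payment $4,176.03; balance $20,619.58
Week 3: opening $20,619.58; interest $371.15 → $20,990.73; payment $4,108.75; balance $16,881.98
Week 4: opening $16,881.98; interest $303.88 → $17,185.86; payment $4,041.48; balance $13,144.38
Week 5: opening $13,144.38; interest $236.60 → $13,380.98; payment $3,974.20; balance $9,406.78
Week 6: opening $9,406.78; interest $169.32 → $9,576.10; payment $3,906.92; balance $5,669.18
Week 7: opening $5,669.18; interest $102.05 → $5,771.23; payment $3,839.65; balance $1,931.58
Week 8: opening $1,931.58; interest $34.77 → $1,966.35; payment $1,966.35; balance $0.00
Total paid: $30,256.69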